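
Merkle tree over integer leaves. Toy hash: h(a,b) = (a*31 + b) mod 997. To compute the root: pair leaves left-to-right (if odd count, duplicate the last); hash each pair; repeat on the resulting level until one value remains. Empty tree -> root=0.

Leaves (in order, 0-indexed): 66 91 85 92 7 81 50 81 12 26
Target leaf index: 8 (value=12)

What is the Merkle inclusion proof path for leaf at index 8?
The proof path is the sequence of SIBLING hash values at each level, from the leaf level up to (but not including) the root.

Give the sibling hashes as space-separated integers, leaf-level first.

L0 (leaves): [66, 91, 85, 92, 7, 81, 50, 81, 12, 26], target index=8
L1: h(66,91)=(66*31+91)%997=143 [pair 0] h(85,92)=(85*31+92)%997=733 [pair 1] h(7,81)=(7*31+81)%997=298 [pair 2] h(50,81)=(50*31+81)%997=634 [pair 3] h(12,26)=(12*31+26)%997=398 [pair 4] -> [143, 733, 298, 634, 398]
  Sibling for proof at L0: 26
L2: h(143,733)=(143*31+733)%997=181 [pair 0] h(298,634)=(298*31+634)%997=899 [pair 1] h(398,398)=(398*31+398)%997=772 [pair 2] -> [181, 899, 772]
  Sibling for proof at L1: 398
L3: h(181,899)=(181*31+899)%997=528 [pair 0] h(772,772)=(772*31+772)%997=776 [pair 1] -> [528, 776]
  Sibling for proof at L2: 772
L4: h(528,776)=(528*31+776)%997=195 [pair 0] -> [195]
  Sibling for proof at L3: 528
Root: 195
Proof path (sibling hashes from leaf to root): [26, 398, 772, 528]

Answer: 26 398 772 528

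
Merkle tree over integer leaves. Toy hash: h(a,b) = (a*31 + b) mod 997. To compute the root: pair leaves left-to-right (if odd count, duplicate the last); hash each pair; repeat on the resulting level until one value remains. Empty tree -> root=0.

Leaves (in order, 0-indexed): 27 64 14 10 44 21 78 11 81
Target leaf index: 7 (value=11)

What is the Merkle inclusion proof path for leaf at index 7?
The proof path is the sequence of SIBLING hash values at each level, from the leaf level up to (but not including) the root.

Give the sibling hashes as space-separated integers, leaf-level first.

Answer: 78 388 459 194

Derivation:
L0 (leaves): [27, 64, 14, 10, 44, 21, 78, 11, 81], target index=7
L1: h(27,64)=(27*31+64)%997=901 [pair 0] h(14,10)=(14*31+10)%997=444 [pair 1] h(44,21)=(44*31+21)%997=388 [pair 2] h(78,11)=(78*31+11)%997=435 [pair 3] h(81,81)=(81*31+81)%997=598 [pair 4] -> [901, 444, 388, 435, 598]
  Sibling for proof at L0: 78
L2: h(901,444)=(901*31+444)%997=459 [pair 0] h(388,435)=(388*31+435)%997=499 [pair 1] h(598,598)=(598*31+598)%997=193 [pair 2] -> [459, 499, 193]
  Sibling for proof at L1: 388
L3: h(459,499)=(459*31+499)%997=770 [pair 0] h(193,193)=(193*31+193)%997=194 [pair 1] -> [770, 194]
  Sibling for proof at L2: 459
L4: h(770,194)=(770*31+194)%997=136 [pair 0] -> [136]
  Sibling for proof at L3: 194
Root: 136
Proof path (sibling hashes from leaf to root): [78, 388, 459, 194]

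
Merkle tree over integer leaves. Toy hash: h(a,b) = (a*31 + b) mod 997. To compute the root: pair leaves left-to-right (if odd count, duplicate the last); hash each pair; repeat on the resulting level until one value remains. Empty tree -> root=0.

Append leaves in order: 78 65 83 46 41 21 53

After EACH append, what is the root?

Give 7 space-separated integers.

Answer: 78 489 866 829 884 244 648

Derivation:
After append 78 (leaves=[78]):
  L0: [78]
  root=78
After append 65 (leaves=[78, 65]):
  L0: [78, 65]
  L1: h(78,65)=(78*31+65)%997=489 -> [489]
  root=489
After append 83 (leaves=[78, 65, 83]):
  L0: [78, 65, 83]
  L1: h(78,65)=(78*31+65)%997=489 h(83,83)=(83*31+83)%997=662 -> [489, 662]
  L2: h(489,662)=(489*31+662)%997=866 -> [866]
  root=866
After append 46 (leaves=[78, 65, 83, 46]):
  L0: [78, 65, 83, 46]
  L1: h(78,65)=(78*31+65)%997=489 h(83,46)=(83*31+46)%997=625 -> [489, 625]
  L2: h(489,625)=(489*31+625)%997=829 -> [829]
  root=829
After append 41 (leaves=[78, 65, 83, 46, 41]):
  L0: [78, 65, 83, 46, 41]
  L1: h(78,65)=(78*31+65)%997=489 h(83,46)=(83*31+46)%997=625 h(41,41)=(41*31+41)%997=315 -> [489, 625, 315]
  L2: h(489,625)=(489*31+625)%997=829 h(315,315)=(315*31+315)%997=110 -> [829, 110]
  L3: h(829,110)=(829*31+110)%997=884 -> [884]
  root=884
After append 21 (leaves=[78, 65, 83, 46, 41, 21]):
  L0: [78, 65, 83, 46, 41, 21]
  L1: h(78,65)=(78*31+65)%997=489 h(83,46)=(83*31+46)%997=625 h(41,21)=(41*31+21)%997=295 -> [489, 625, 295]
  L2: h(489,625)=(489*31+625)%997=829 h(295,295)=(295*31+295)%997=467 -> [829, 467]
  L3: h(829,467)=(829*31+467)%997=244 -> [244]
  root=244
After append 53 (leaves=[78, 65, 83, 46, 41, 21, 53]):
  L0: [78, 65, 83, 46, 41, 21, 53]
  L1: h(78,65)=(78*31+65)%997=489 h(83,46)=(83*31+46)%997=625 h(41,21)=(41*31+21)%997=295 h(53,53)=(53*31+53)%997=699 -> [489, 625, 295, 699]
  L2: h(489,625)=(489*31+625)%997=829 h(295,699)=(295*31+699)%997=871 -> [829, 871]
  L3: h(829,871)=(829*31+871)%997=648 -> [648]
  root=648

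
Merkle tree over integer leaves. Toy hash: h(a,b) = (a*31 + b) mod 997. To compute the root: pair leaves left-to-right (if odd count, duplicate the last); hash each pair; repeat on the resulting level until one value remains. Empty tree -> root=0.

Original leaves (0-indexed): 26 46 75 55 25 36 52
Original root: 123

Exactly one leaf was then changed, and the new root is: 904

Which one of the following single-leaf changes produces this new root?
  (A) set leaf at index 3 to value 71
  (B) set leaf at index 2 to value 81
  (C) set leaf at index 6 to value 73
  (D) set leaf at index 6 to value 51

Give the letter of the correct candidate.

Answer: B

Derivation:
Original leaves: [26, 46, 75, 55, 25, 36, 52]
Target new root: 904
Try each candidate change and compute the resulting root:
Candidate A: set leaf[3] = 71 -> leaves = [26, 46, 75, 71, 25, 36, 52]
  L0: [26, 46, 75, 71, 25, 36, 52]
  L1: h(26,46)=(26*31+46)%997=852 h(75,71)=(75*31+71)%997=402 h(25,36)=(25*31+36)%997=811 h(52,52)=(52*31+52)%997=667 -> [852, 402, 811, 667]
  L2: h(852,402)=(852*31+402)%997=892 h(811,667)=(811*31+667)%997=883 -> [892, 883]
  L3: h(892,883)=(892*31+883)%997=619 -> [619]
  root = 619 != target 904
Candidate B: set leaf[2] = 81 -> leaves = [26, 46, 81, 55, 25, 36, 52]
  L0: [26, 46, 81, 55, 25, 36, 52]
  L1: h(26,46)=(26*31+46)%997=852 h(81,55)=(81*31+55)%997=572 h(25,36)=(25*31+36)%997=811 h(52,52)=(52*31+52)%997=667 -> [852, 572, 811, 667]
  L2: h(852,572)=(852*31+572)%997=65 h(811,667)=(811*31+667)%997=883 -> [65, 883]
  L3: h(65,883)=(65*31+883)%997=904 -> [904]
  root = 904 == target 904  ** MATCH **
Candidate C: set leaf[6] = 73 -> leaves = [26, 46, 75, 55, 25, 36, 73]
  L0: [26, 46, 75, 55, 25, 36, 73]
  L1: h(26,46)=(26*31+46)%997=852 h(75,55)=(75*31+55)%997=386 h(25,36)=(25*31+36)%997=811 h(73,73)=(73*31+73)%997=342 -> [852, 386, 811, 342]
  L2: h(852,386)=(852*31+386)%997=876 h(811,342)=(811*31+342)%997=558 -> [876, 558]
  L3: h(876,558)=(876*31+558)%997=795 -> [795]
  root = 795 != target 904
Candidate D: set leaf[6] = 51 -> leaves = [26, 46, 75, 55, 25, 36, 51]
  L0: [26, 46, 75, 55, 25, 36, 51]
  L1: h(26,46)=(26*31+46)%997=852 h(75,55)=(75*31+55)%997=386 h(25,36)=(25*31+36)%997=811 h(51,51)=(51*31+51)%997=635 -> [852, 386, 811, 635]
  L2: h(852,386)=(852*31+386)%997=876 h(811,635)=(811*31+635)%997=851 -> [876, 851]
  L3: h(876,851)=(876*31+851)%997=91 -> [91]
  root = 91 != target 904
Candidate B produces the target root.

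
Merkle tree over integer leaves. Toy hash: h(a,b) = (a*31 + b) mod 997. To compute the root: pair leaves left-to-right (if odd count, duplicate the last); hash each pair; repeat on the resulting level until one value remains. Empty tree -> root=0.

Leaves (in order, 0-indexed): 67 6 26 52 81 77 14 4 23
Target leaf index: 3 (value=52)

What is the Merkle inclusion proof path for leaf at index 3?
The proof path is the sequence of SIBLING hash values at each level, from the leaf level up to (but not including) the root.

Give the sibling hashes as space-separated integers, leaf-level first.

L0 (leaves): [67, 6, 26, 52, 81, 77, 14, 4, 23], target index=3
L1: h(67,6)=(67*31+6)%997=89 [pair 0] h(26,52)=(26*31+52)%997=858 [pair 1] h(81,77)=(81*31+77)%997=594 [pair 2] h(14,4)=(14*31+4)%997=438 [pair 3] h(23,23)=(23*31+23)%997=736 [pair 4] -> [89, 858, 594, 438, 736]
  Sibling for proof at L0: 26
L2: h(89,858)=(89*31+858)%997=626 [pair 0] h(594,438)=(594*31+438)%997=906 [pair 1] h(736,736)=(736*31+736)%997=621 [pair 2] -> [626, 906, 621]
  Sibling for proof at L1: 89
L3: h(626,906)=(626*31+906)%997=372 [pair 0] h(621,621)=(621*31+621)%997=929 [pair 1] -> [372, 929]
  Sibling for proof at L2: 906
L4: h(372,929)=(372*31+929)%997=497 [pair 0] -> [497]
  Sibling for proof at L3: 929
Root: 497
Proof path (sibling hashes from leaf to root): [26, 89, 906, 929]

Answer: 26 89 906 929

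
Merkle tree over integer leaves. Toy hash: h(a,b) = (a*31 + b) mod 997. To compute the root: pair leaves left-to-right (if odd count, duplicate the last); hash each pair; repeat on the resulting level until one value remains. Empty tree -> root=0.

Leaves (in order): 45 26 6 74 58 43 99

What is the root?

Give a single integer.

L0: [45, 26, 6, 74, 58, 43, 99]
L1: h(45,26)=(45*31+26)%997=424 h(6,74)=(6*31+74)%997=260 h(58,43)=(58*31+43)%997=844 h(99,99)=(99*31+99)%997=177 -> [424, 260, 844, 177]
L2: h(424,260)=(424*31+260)%997=443 h(844,177)=(844*31+177)%997=419 -> [443, 419]
L3: h(443,419)=(443*31+419)%997=194 -> [194]

Answer: 194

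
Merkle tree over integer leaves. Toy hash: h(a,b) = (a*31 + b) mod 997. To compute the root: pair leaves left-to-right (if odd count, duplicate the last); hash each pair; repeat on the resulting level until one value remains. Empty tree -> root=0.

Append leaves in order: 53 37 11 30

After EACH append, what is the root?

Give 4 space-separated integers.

After append 53 (leaves=[53]):
  L0: [53]
  root=53
After append 37 (leaves=[53, 37]):
  L0: [53, 37]
  L1: h(53,37)=(53*31+37)%997=683 -> [683]
  root=683
After append 11 (leaves=[53, 37, 11]):
  L0: [53, 37, 11]
  L1: h(53,37)=(53*31+37)%997=683 h(11,11)=(11*31+11)%997=352 -> [683, 352]
  L2: h(683,352)=(683*31+352)%997=588 -> [588]
  root=588
After append 30 (leaves=[53, 37, 11, 30]):
  L0: [53, 37, 11, 30]
  L1: h(53,37)=(53*31+37)%997=683 h(11,30)=(11*31+30)%997=371 -> [683, 371]
  L2: h(683,371)=(683*31+371)%997=607 -> [607]
  root=607

Answer: 53 683 588 607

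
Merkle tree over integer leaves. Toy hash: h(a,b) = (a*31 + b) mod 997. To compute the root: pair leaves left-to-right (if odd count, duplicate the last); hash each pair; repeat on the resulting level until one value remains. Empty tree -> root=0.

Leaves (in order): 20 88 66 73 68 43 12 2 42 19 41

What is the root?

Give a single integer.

L0: [20, 88, 66, 73, 68, 43, 12, 2, 42, 19, 41]
L1: h(20,88)=(20*31+88)%997=708 h(66,73)=(66*31+73)%997=125 h(68,43)=(68*31+43)%997=157 h(12,2)=(12*31+2)%997=374 h(42,19)=(42*31+19)%997=324 h(41,41)=(41*31+41)%997=315 -> [708, 125, 157, 374, 324, 315]
L2: h(708,125)=(708*31+125)%997=139 h(157,374)=(157*31+374)%997=256 h(324,315)=(324*31+315)%997=389 -> [139, 256, 389]
L3: h(139,256)=(139*31+256)%997=577 h(389,389)=(389*31+389)%997=484 -> [577, 484]
L4: h(577,484)=(577*31+484)%997=425 -> [425]

Answer: 425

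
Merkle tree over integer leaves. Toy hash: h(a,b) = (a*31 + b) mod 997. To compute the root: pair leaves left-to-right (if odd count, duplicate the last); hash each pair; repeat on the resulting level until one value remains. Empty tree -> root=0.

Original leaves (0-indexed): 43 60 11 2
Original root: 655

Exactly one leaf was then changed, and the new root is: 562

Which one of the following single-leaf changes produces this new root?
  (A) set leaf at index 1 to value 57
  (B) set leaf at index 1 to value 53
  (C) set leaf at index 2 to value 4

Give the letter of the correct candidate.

Original leaves: [43, 60, 11, 2]
Target new root: 562
Try each candidate change and compute the resulting root:
Candidate A: set leaf[1] = 57 -> leaves = [43, 57, 11, 2]
  L0: [43, 57, 11, 2]
  L1: h(43,57)=(43*31+57)%997=393 h(11,2)=(11*31+2)%997=343 -> [393, 343]
  L2: h(393,343)=(393*31+343)%997=562 -> [562]
  root = 562 == target 562  ** MATCH **
Candidate B: set leaf[1] = 53 -> leaves = [43, 53, 11, 2]
  L0: [43, 53, 11, 2]
  L1: h(43,53)=(43*31+53)%997=389 h(11,2)=(11*31+2)%997=343 -> [389, 343]
  L2: h(389,343)=(389*31+343)%997=438 -> [438]
  root = 438 != target 562
Candidate C: set leaf[2] = 4 -> leaves = [43, 60, 4, 2]
  L0: [43, 60, 4, 2]
  L1: h(43,60)=(43*31+60)%997=396 h(4,2)=(4*31+2)%997=126 -> [396, 126]
  L2: h(396,126)=(396*31+126)%997=438 -> [438]
  root = 438 != target 562
Candidate A produces the target root.

Answer: A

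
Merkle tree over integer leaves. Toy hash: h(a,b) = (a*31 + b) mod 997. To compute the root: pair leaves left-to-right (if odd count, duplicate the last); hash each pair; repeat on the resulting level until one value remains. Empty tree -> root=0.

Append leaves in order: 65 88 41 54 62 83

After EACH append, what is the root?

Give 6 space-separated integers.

Answer: 65 109 703 716 939 614

Derivation:
After append 65 (leaves=[65]):
  L0: [65]
  root=65
After append 88 (leaves=[65, 88]):
  L0: [65, 88]
  L1: h(65,88)=(65*31+88)%997=109 -> [109]
  root=109
After append 41 (leaves=[65, 88, 41]):
  L0: [65, 88, 41]
  L1: h(65,88)=(65*31+88)%997=109 h(41,41)=(41*31+41)%997=315 -> [109, 315]
  L2: h(109,315)=(109*31+315)%997=703 -> [703]
  root=703
After append 54 (leaves=[65, 88, 41, 54]):
  L0: [65, 88, 41, 54]
  L1: h(65,88)=(65*31+88)%997=109 h(41,54)=(41*31+54)%997=328 -> [109, 328]
  L2: h(109,328)=(109*31+328)%997=716 -> [716]
  root=716
After append 62 (leaves=[65, 88, 41, 54, 62]):
  L0: [65, 88, 41, 54, 62]
  L1: h(65,88)=(65*31+88)%997=109 h(41,54)=(41*31+54)%997=328 h(62,62)=(62*31+62)%997=987 -> [109, 328, 987]
  L2: h(109,328)=(109*31+328)%997=716 h(987,987)=(987*31+987)%997=677 -> [716, 677]
  L3: h(716,677)=(716*31+677)%997=939 -> [939]
  root=939
After append 83 (leaves=[65, 88, 41, 54, 62, 83]):
  L0: [65, 88, 41, 54, 62, 83]
  L1: h(65,88)=(65*31+88)%997=109 h(41,54)=(41*31+54)%997=328 h(62,83)=(62*31+83)%997=11 -> [109, 328, 11]
  L2: h(109,328)=(109*31+328)%997=716 h(11,11)=(11*31+11)%997=352 -> [716, 352]
  L3: h(716,352)=(716*31+352)%997=614 -> [614]
  root=614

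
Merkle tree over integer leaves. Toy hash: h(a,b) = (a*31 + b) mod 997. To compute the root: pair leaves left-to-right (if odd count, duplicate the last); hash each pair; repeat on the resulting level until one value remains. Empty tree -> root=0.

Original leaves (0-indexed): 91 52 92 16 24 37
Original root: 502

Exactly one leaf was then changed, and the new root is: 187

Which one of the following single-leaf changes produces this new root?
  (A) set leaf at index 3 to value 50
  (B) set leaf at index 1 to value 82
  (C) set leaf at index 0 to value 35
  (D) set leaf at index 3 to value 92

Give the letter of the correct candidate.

Original leaves: [91, 52, 92, 16, 24, 37]
Target new root: 187
Try each candidate change and compute the resulting root:
Candidate A: set leaf[3] = 50 -> leaves = [91, 52, 92, 50, 24, 37]
  L0: [91, 52, 92, 50, 24, 37]
  L1: h(91,52)=(91*31+52)%997=879 h(92,50)=(92*31+50)%997=908 h(24,37)=(24*31+37)%997=781 -> [879, 908, 781]
  L2: h(879,908)=(879*31+908)%997=241 h(781,781)=(781*31+781)%997=67 -> [241, 67]
  L3: h(241,67)=(241*31+67)%997=559 -> [559]
  root = 559 != target 187
Candidate B: set leaf[1] = 82 -> leaves = [91, 82, 92, 16, 24, 37]
  L0: [91, 82, 92, 16, 24, 37]
  L1: h(91,82)=(91*31+82)%997=909 h(92,16)=(92*31+16)%997=874 h(24,37)=(24*31+37)%997=781 -> [909, 874, 781]
  L2: h(909,874)=(909*31+874)%997=140 h(781,781)=(781*31+781)%997=67 -> [140, 67]
  L3: h(140,67)=(140*31+67)%997=419 -> [419]
  root = 419 != target 187
Candidate C: set leaf[0] = 35 -> leaves = [35, 52, 92, 16, 24, 37]
  L0: [35, 52, 92, 16, 24, 37]
  L1: h(35,52)=(35*31+52)%997=140 h(92,16)=(92*31+16)%997=874 h(24,37)=(24*31+37)%997=781 -> [140, 874, 781]
  L2: h(140,874)=(140*31+874)%997=229 h(781,781)=(781*31+781)%997=67 -> [229, 67]
  L3: h(229,67)=(229*31+67)%997=187 -> [187]
  root = 187 == target 187  ** MATCH **
Candidate D: set leaf[3] = 92 -> leaves = [91, 52, 92, 92, 24, 37]
  L0: [91, 52, 92, 92, 24, 37]
  L1: h(91,52)=(91*31+52)%997=879 h(92,92)=(92*31+92)%997=950 h(24,37)=(24*31+37)%997=781 -> [879, 950, 781]
  L2: h(879,950)=(879*31+950)%997=283 h(781,781)=(781*31+781)%997=67 -> [283, 67]
  L3: h(283,67)=(283*31+67)%997=864 -> [864]
  root = 864 != target 187
Candidate C produces the target root.

Answer: C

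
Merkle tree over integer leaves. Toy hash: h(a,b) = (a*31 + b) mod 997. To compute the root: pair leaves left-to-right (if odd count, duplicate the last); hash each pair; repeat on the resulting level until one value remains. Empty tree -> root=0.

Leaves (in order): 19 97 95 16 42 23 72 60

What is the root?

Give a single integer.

Answer: 792

Derivation:
L0: [19, 97, 95, 16, 42, 23, 72, 60]
L1: h(19,97)=(19*31+97)%997=686 h(95,16)=(95*31+16)%997=967 h(42,23)=(42*31+23)%997=328 h(72,60)=(72*31+60)%997=298 -> [686, 967, 328, 298]
L2: h(686,967)=(686*31+967)%997=299 h(328,298)=(328*31+298)%997=496 -> [299, 496]
L3: h(299,496)=(299*31+496)%997=792 -> [792]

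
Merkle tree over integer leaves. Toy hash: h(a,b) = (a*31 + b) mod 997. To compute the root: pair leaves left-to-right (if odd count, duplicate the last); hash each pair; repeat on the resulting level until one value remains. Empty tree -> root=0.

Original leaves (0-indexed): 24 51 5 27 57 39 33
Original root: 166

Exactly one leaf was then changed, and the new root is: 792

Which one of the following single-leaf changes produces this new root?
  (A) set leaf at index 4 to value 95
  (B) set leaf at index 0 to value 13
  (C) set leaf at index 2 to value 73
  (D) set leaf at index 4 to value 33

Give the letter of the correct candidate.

Original leaves: [24, 51, 5, 27, 57, 39, 33]
Target new root: 792
Try each candidate change and compute the resulting root:
Candidate A: set leaf[4] = 95 -> leaves = [24, 51, 5, 27, 95, 39, 33]
  L0: [24, 51, 5, 27, 95, 39, 33]
  L1: h(24,51)=(24*31+51)%997=795 h(5,27)=(5*31+27)%997=182 h(95,39)=(95*31+39)%997=990 h(33,33)=(33*31+33)%997=59 -> [795, 182, 990, 59]
  L2: h(795,182)=(795*31+182)%997=899 h(990,59)=(990*31+59)%997=839 -> [899, 839]
  L3: h(899,839)=(899*31+839)%997=792 -> [792]
  root = 792 == target 792  ** MATCH **
Candidate B: set leaf[0] = 13 -> leaves = [13, 51, 5, 27, 57, 39, 33]
  L0: [13, 51, 5, 27, 57, 39, 33]
  L1: h(13,51)=(13*31+51)%997=454 h(5,27)=(5*31+27)%997=182 h(57,39)=(57*31+39)%997=809 h(33,33)=(33*31+33)%997=59 -> [454, 182, 809, 59]
  L2: h(454,182)=(454*31+182)%997=298 h(809,59)=(809*31+59)%997=213 -> [298, 213]
  L3: h(298,213)=(298*31+213)%997=478 -> [478]
  root = 478 != target 792
Candidate C: set leaf[2] = 73 -> leaves = [24, 51, 73, 27, 57, 39, 33]
  L0: [24, 51, 73, 27, 57, 39, 33]
  L1: h(24,51)=(24*31+51)%997=795 h(73,27)=(73*31+27)%997=296 h(57,39)=(57*31+39)%997=809 h(33,33)=(33*31+33)%997=59 -> [795, 296, 809, 59]
  L2: h(795,296)=(795*31+296)%997=16 h(809,59)=(809*31+59)%997=213 -> [16, 213]
  L3: h(16,213)=(16*31+213)%997=709 -> [709]
  root = 709 != target 792
Candidate D: set leaf[4] = 33 -> leaves = [24, 51, 5, 27, 33, 39, 33]
  L0: [24, 51, 5, 27, 33, 39, 33]
  L1: h(24,51)=(24*31+51)%997=795 h(5,27)=(5*31+27)%997=182 h(33,39)=(33*31+39)%997=65 h(33,33)=(33*31+33)%997=59 -> [795, 182, 65, 59]
  L2: h(795,182)=(795*31+182)%997=899 h(65,59)=(65*31+59)%997=80 -> [899, 80]
  L3: h(899,80)=(899*31+80)%997=33 -> [33]
  root = 33 != target 792
Candidate A produces the target root.

Answer: A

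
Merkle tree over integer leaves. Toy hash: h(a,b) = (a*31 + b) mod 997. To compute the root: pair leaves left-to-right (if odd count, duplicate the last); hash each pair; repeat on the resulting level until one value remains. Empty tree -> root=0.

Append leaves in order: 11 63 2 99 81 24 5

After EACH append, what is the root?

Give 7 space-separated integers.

Answer: 11 404 624 721 610 780 399

Derivation:
After append 11 (leaves=[11]):
  L0: [11]
  root=11
After append 63 (leaves=[11, 63]):
  L0: [11, 63]
  L1: h(11,63)=(11*31+63)%997=404 -> [404]
  root=404
After append 2 (leaves=[11, 63, 2]):
  L0: [11, 63, 2]
  L1: h(11,63)=(11*31+63)%997=404 h(2,2)=(2*31+2)%997=64 -> [404, 64]
  L2: h(404,64)=(404*31+64)%997=624 -> [624]
  root=624
After append 99 (leaves=[11, 63, 2, 99]):
  L0: [11, 63, 2, 99]
  L1: h(11,63)=(11*31+63)%997=404 h(2,99)=(2*31+99)%997=161 -> [404, 161]
  L2: h(404,161)=(404*31+161)%997=721 -> [721]
  root=721
After append 81 (leaves=[11, 63, 2, 99, 81]):
  L0: [11, 63, 2, 99, 81]
  L1: h(11,63)=(11*31+63)%997=404 h(2,99)=(2*31+99)%997=161 h(81,81)=(81*31+81)%997=598 -> [404, 161, 598]
  L2: h(404,161)=(404*31+161)%997=721 h(598,598)=(598*31+598)%997=193 -> [721, 193]
  L3: h(721,193)=(721*31+193)%997=610 -> [610]
  root=610
After append 24 (leaves=[11, 63, 2, 99, 81, 24]):
  L0: [11, 63, 2, 99, 81, 24]
  L1: h(11,63)=(11*31+63)%997=404 h(2,99)=(2*31+99)%997=161 h(81,24)=(81*31+24)%997=541 -> [404, 161, 541]
  L2: h(404,161)=(404*31+161)%997=721 h(541,541)=(541*31+541)%997=363 -> [721, 363]
  L3: h(721,363)=(721*31+363)%997=780 -> [780]
  root=780
After append 5 (leaves=[11, 63, 2, 99, 81, 24, 5]):
  L0: [11, 63, 2, 99, 81, 24, 5]
  L1: h(11,63)=(11*31+63)%997=404 h(2,99)=(2*31+99)%997=161 h(81,24)=(81*31+24)%997=541 h(5,5)=(5*31+5)%997=160 -> [404, 161, 541, 160]
  L2: h(404,161)=(404*31+161)%997=721 h(541,160)=(541*31+160)%997=979 -> [721, 979]
  L3: h(721,979)=(721*31+979)%997=399 -> [399]
  root=399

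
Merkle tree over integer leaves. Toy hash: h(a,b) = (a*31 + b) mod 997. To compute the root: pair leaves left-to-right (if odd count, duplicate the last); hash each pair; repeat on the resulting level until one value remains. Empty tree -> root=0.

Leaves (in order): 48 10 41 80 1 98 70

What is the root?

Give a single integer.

Answer: 174

Derivation:
L0: [48, 10, 41, 80, 1, 98, 70]
L1: h(48,10)=(48*31+10)%997=501 h(41,80)=(41*31+80)%997=354 h(1,98)=(1*31+98)%997=129 h(70,70)=(70*31+70)%997=246 -> [501, 354, 129, 246]
L2: h(501,354)=(501*31+354)%997=930 h(129,246)=(129*31+246)%997=257 -> [930, 257]
L3: h(930,257)=(930*31+257)%997=174 -> [174]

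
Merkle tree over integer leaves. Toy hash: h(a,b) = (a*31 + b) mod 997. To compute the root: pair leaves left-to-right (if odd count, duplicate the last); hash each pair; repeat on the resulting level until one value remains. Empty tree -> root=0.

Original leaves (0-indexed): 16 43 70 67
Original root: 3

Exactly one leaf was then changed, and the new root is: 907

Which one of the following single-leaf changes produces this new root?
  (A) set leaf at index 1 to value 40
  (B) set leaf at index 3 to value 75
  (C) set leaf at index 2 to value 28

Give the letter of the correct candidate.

Answer: A

Derivation:
Original leaves: [16, 43, 70, 67]
Target new root: 907
Try each candidate change and compute the resulting root:
Candidate A: set leaf[1] = 40 -> leaves = [16, 40, 70, 67]
  L0: [16, 40, 70, 67]
  L1: h(16,40)=(16*31+40)%997=536 h(70,67)=(70*31+67)%997=243 -> [536, 243]
  L2: h(536,243)=(536*31+243)%997=907 -> [907]
  root = 907 == target 907  ** MATCH **
Candidate B: set leaf[3] = 75 -> leaves = [16, 43, 70, 75]
  L0: [16, 43, 70, 75]
  L1: h(16,43)=(16*31+43)%997=539 h(70,75)=(70*31+75)%997=251 -> [539, 251]
  L2: h(539,251)=(539*31+251)%997=11 -> [11]
  root = 11 != target 907
Candidate C: set leaf[2] = 28 -> leaves = [16, 43, 28, 67]
  L0: [16, 43, 28, 67]
  L1: h(16,43)=(16*31+43)%997=539 h(28,67)=(28*31+67)%997=935 -> [539, 935]
  L2: h(539,935)=(539*31+935)%997=695 -> [695]
  root = 695 != target 907
Candidate A produces the target root.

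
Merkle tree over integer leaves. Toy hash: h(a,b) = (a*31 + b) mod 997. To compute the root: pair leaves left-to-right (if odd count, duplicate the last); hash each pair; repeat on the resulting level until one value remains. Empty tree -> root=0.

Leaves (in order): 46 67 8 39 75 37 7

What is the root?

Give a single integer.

L0: [46, 67, 8, 39, 75, 37, 7]
L1: h(46,67)=(46*31+67)%997=496 h(8,39)=(8*31+39)%997=287 h(75,37)=(75*31+37)%997=368 h(7,7)=(7*31+7)%997=224 -> [496, 287, 368, 224]
L2: h(496,287)=(496*31+287)%997=708 h(368,224)=(368*31+224)%997=665 -> [708, 665]
L3: h(708,665)=(708*31+665)%997=679 -> [679]

Answer: 679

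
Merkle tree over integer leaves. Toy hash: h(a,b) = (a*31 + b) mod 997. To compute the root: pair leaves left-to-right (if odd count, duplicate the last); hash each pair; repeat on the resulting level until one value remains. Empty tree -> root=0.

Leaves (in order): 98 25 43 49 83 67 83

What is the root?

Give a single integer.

L0: [98, 25, 43, 49, 83, 67, 83]
L1: h(98,25)=(98*31+25)%997=72 h(43,49)=(43*31+49)%997=385 h(83,67)=(83*31+67)%997=646 h(83,83)=(83*31+83)%997=662 -> [72, 385, 646, 662]
L2: h(72,385)=(72*31+385)%997=623 h(646,662)=(646*31+662)%997=748 -> [623, 748]
L3: h(623,748)=(623*31+748)%997=121 -> [121]

Answer: 121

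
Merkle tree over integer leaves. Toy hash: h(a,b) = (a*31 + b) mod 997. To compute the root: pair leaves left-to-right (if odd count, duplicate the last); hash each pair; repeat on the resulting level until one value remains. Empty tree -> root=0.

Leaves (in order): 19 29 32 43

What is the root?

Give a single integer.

L0: [19, 29, 32, 43]
L1: h(19,29)=(19*31+29)%997=618 h(32,43)=(32*31+43)%997=38 -> [618, 38]
L2: h(618,38)=(618*31+38)%997=253 -> [253]

Answer: 253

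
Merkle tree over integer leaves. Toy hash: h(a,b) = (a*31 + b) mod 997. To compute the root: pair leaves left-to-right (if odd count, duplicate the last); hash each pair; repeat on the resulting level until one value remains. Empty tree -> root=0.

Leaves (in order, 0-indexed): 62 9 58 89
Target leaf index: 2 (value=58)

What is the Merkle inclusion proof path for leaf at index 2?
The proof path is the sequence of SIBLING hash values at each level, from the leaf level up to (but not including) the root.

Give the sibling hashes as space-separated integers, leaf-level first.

L0 (leaves): [62, 9, 58, 89], target index=2
L1: h(62,9)=(62*31+9)%997=934 [pair 0] h(58,89)=(58*31+89)%997=890 [pair 1] -> [934, 890]
  Sibling for proof at L0: 89
L2: h(934,890)=(934*31+890)%997=931 [pair 0] -> [931]
  Sibling for proof at L1: 934
Root: 931
Proof path (sibling hashes from leaf to root): [89, 934]

Answer: 89 934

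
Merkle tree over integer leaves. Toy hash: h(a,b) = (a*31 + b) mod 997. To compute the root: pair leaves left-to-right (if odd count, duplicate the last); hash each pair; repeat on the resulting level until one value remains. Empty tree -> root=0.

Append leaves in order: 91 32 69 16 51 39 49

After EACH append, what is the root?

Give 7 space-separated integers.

After append 91 (leaves=[91]):
  L0: [91]
  root=91
After append 32 (leaves=[91, 32]):
  L0: [91, 32]
  L1: h(91,32)=(91*31+32)%997=859 -> [859]
  root=859
After append 69 (leaves=[91, 32, 69]):
  L0: [91, 32, 69]
  L1: h(91,32)=(91*31+32)%997=859 h(69,69)=(69*31+69)%997=214 -> [859, 214]
  L2: h(859,214)=(859*31+214)%997=921 -> [921]
  root=921
After append 16 (leaves=[91, 32, 69, 16]):
  L0: [91, 32, 69, 16]
  L1: h(91,32)=(91*31+32)%997=859 h(69,16)=(69*31+16)%997=161 -> [859, 161]
  L2: h(859,161)=(859*31+161)%997=868 -> [868]
  root=868
After append 51 (leaves=[91, 32, 69, 16, 51]):
  L0: [91, 32, 69, 16, 51]
  L1: h(91,32)=(91*31+32)%997=859 h(69,16)=(69*31+16)%997=161 h(51,51)=(51*31+51)%997=635 -> [859, 161, 635]
  L2: h(859,161)=(859*31+161)%997=868 h(635,635)=(635*31+635)%997=380 -> [868, 380]
  L3: h(868,380)=(868*31+380)%997=369 -> [369]
  root=369
After append 39 (leaves=[91, 32, 69, 16, 51, 39]):
  L0: [91, 32, 69, 16, 51, 39]
  L1: h(91,32)=(91*31+32)%997=859 h(69,16)=(69*31+16)%997=161 h(51,39)=(51*31+39)%997=623 -> [859, 161, 623]
  L2: h(859,161)=(859*31+161)%997=868 h(623,623)=(623*31+623)%997=993 -> [868, 993]
  L3: h(868,993)=(868*31+993)%997=982 -> [982]
  root=982
After append 49 (leaves=[91, 32, 69, 16, 51, 39, 49]):
  L0: [91, 32, 69, 16, 51, 39, 49]
  L1: h(91,32)=(91*31+32)%997=859 h(69,16)=(69*31+16)%997=161 h(51,39)=(51*31+39)%997=623 h(49,49)=(49*31+49)%997=571 -> [859, 161, 623, 571]
  L2: h(859,161)=(859*31+161)%997=868 h(623,571)=(623*31+571)%997=941 -> [868, 941]
  L3: h(868,941)=(868*31+941)%997=930 -> [930]
  root=930

Answer: 91 859 921 868 369 982 930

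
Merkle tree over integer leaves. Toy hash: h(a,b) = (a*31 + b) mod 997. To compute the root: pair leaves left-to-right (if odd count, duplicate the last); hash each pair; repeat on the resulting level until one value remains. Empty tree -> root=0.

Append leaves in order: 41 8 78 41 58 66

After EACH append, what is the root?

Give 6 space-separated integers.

After append 41 (leaves=[41]):
  L0: [41]
  root=41
After append 8 (leaves=[41, 8]):
  L0: [41, 8]
  L1: h(41,8)=(41*31+8)%997=282 -> [282]
  root=282
After append 78 (leaves=[41, 8, 78]):
  L0: [41, 8, 78]
  L1: h(41,8)=(41*31+8)%997=282 h(78,78)=(78*31+78)%997=502 -> [282, 502]
  L2: h(282,502)=(282*31+502)%997=271 -> [271]
  root=271
After append 41 (leaves=[41, 8, 78, 41]):
  L0: [41, 8, 78, 41]
  L1: h(41,8)=(41*31+8)%997=282 h(78,41)=(78*31+41)%997=465 -> [282, 465]
  L2: h(282,465)=(282*31+465)%997=234 -> [234]
  root=234
After append 58 (leaves=[41, 8, 78, 41, 58]):
  L0: [41, 8, 78, 41, 58]
  L1: h(41,8)=(41*31+8)%997=282 h(78,41)=(78*31+41)%997=465 h(58,58)=(58*31+58)%997=859 -> [282, 465, 859]
  L2: h(282,465)=(282*31+465)%997=234 h(859,859)=(859*31+859)%997=569 -> [234, 569]
  L3: h(234,569)=(234*31+569)%997=844 -> [844]
  root=844
After append 66 (leaves=[41, 8, 78, 41, 58, 66]):
  L0: [41, 8, 78, 41, 58, 66]
  L1: h(41,8)=(41*31+8)%997=282 h(78,41)=(78*31+41)%997=465 h(58,66)=(58*31+66)%997=867 -> [282, 465, 867]
  L2: h(282,465)=(282*31+465)%997=234 h(867,867)=(867*31+867)%997=825 -> [234, 825]
  L3: h(234,825)=(234*31+825)%997=103 -> [103]
  root=103

Answer: 41 282 271 234 844 103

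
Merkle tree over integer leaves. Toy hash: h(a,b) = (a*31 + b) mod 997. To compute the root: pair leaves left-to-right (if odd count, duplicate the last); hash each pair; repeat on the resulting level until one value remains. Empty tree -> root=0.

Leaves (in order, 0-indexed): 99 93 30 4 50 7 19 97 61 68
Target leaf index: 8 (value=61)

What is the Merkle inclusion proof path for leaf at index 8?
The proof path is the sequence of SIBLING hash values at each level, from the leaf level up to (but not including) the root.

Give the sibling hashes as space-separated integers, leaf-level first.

L0 (leaves): [99, 93, 30, 4, 50, 7, 19, 97, 61, 68], target index=8
L1: h(99,93)=(99*31+93)%997=171 [pair 0] h(30,4)=(30*31+4)%997=934 [pair 1] h(50,7)=(50*31+7)%997=560 [pair 2] h(19,97)=(19*31+97)%997=686 [pair 3] h(61,68)=(61*31+68)%997=962 [pair 4] -> [171, 934, 560, 686, 962]
  Sibling for proof at L0: 68
L2: h(171,934)=(171*31+934)%997=253 [pair 0] h(560,686)=(560*31+686)%997=100 [pair 1] h(962,962)=(962*31+962)%997=874 [pair 2] -> [253, 100, 874]
  Sibling for proof at L1: 962
L3: h(253,100)=(253*31+100)%997=964 [pair 0] h(874,874)=(874*31+874)%997=52 [pair 1] -> [964, 52]
  Sibling for proof at L2: 874
L4: h(964,52)=(964*31+52)%997=26 [pair 0] -> [26]
  Sibling for proof at L3: 964
Root: 26
Proof path (sibling hashes from leaf to root): [68, 962, 874, 964]

Answer: 68 962 874 964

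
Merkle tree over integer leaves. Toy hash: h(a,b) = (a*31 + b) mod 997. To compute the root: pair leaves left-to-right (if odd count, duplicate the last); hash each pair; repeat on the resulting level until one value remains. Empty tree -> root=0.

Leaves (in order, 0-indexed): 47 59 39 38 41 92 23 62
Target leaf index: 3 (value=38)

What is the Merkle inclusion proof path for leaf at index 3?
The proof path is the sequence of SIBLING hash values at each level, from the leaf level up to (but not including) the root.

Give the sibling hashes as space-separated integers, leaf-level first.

Answer: 39 519 157

Derivation:
L0 (leaves): [47, 59, 39, 38, 41, 92, 23, 62], target index=3
L1: h(47,59)=(47*31+59)%997=519 [pair 0] h(39,38)=(39*31+38)%997=250 [pair 1] h(41,92)=(41*31+92)%997=366 [pair 2] h(23,62)=(23*31+62)%997=775 [pair 3] -> [519, 250, 366, 775]
  Sibling for proof at L0: 39
L2: h(519,250)=(519*31+250)%997=387 [pair 0] h(366,775)=(366*31+775)%997=157 [pair 1] -> [387, 157]
  Sibling for proof at L1: 519
L3: h(387,157)=(387*31+157)%997=190 [pair 0] -> [190]
  Sibling for proof at L2: 157
Root: 190
Proof path (sibling hashes from leaf to root): [39, 519, 157]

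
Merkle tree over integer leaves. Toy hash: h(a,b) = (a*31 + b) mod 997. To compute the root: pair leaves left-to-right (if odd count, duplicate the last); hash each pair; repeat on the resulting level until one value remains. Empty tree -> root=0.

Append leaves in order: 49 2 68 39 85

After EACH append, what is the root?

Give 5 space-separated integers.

Answer: 49 524 474 445 138

Derivation:
After append 49 (leaves=[49]):
  L0: [49]
  root=49
After append 2 (leaves=[49, 2]):
  L0: [49, 2]
  L1: h(49,2)=(49*31+2)%997=524 -> [524]
  root=524
After append 68 (leaves=[49, 2, 68]):
  L0: [49, 2, 68]
  L1: h(49,2)=(49*31+2)%997=524 h(68,68)=(68*31+68)%997=182 -> [524, 182]
  L2: h(524,182)=(524*31+182)%997=474 -> [474]
  root=474
After append 39 (leaves=[49, 2, 68, 39]):
  L0: [49, 2, 68, 39]
  L1: h(49,2)=(49*31+2)%997=524 h(68,39)=(68*31+39)%997=153 -> [524, 153]
  L2: h(524,153)=(524*31+153)%997=445 -> [445]
  root=445
After append 85 (leaves=[49, 2, 68, 39, 85]):
  L0: [49, 2, 68, 39, 85]
  L1: h(49,2)=(49*31+2)%997=524 h(68,39)=(68*31+39)%997=153 h(85,85)=(85*31+85)%997=726 -> [524, 153, 726]
  L2: h(524,153)=(524*31+153)%997=445 h(726,726)=(726*31+726)%997=301 -> [445, 301]
  L3: h(445,301)=(445*31+301)%997=138 -> [138]
  root=138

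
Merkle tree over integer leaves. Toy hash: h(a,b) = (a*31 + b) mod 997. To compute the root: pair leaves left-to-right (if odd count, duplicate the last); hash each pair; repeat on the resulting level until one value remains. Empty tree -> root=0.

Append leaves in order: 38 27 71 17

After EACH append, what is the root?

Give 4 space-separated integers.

After append 38 (leaves=[38]):
  L0: [38]
  root=38
After append 27 (leaves=[38, 27]):
  L0: [38, 27]
  L1: h(38,27)=(38*31+27)%997=208 -> [208]
  root=208
After append 71 (leaves=[38, 27, 71]):
  L0: [38, 27, 71]
  L1: h(38,27)=(38*31+27)%997=208 h(71,71)=(71*31+71)%997=278 -> [208, 278]
  L2: h(208,278)=(208*31+278)%997=744 -> [744]
  root=744
After append 17 (leaves=[38, 27, 71, 17]):
  L0: [38, 27, 71, 17]
  L1: h(38,27)=(38*31+27)%997=208 h(71,17)=(71*31+17)%997=224 -> [208, 224]
  L2: h(208,224)=(208*31+224)%997=690 -> [690]
  root=690

Answer: 38 208 744 690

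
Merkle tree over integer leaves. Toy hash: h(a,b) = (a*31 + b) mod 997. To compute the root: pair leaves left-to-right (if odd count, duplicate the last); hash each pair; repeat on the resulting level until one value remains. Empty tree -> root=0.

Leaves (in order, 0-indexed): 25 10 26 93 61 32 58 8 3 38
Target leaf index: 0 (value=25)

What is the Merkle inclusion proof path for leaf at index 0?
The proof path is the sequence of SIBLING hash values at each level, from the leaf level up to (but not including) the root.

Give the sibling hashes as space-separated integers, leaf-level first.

L0 (leaves): [25, 10, 26, 93, 61, 32, 58, 8, 3, 38], target index=0
L1: h(25,10)=(25*31+10)%997=785 [pair 0] h(26,93)=(26*31+93)%997=899 [pair 1] h(61,32)=(61*31+32)%997=926 [pair 2] h(58,8)=(58*31+8)%997=809 [pair 3] h(3,38)=(3*31+38)%997=131 [pair 4] -> [785, 899, 926, 809, 131]
  Sibling for proof at L0: 10
L2: h(785,899)=(785*31+899)%997=309 [pair 0] h(926,809)=(926*31+809)%997=602 [pair 1] h(131,131)=(131*31+131)%997=204 [pair 2] -> [309, 602, 204]
  Sibling for proof at L1: 899
L3: h(309,602)=(309*31+602)%997=211 [pair 0] h(204,204)=(204*31+204)%997=546 [pair 1] -> [211, 546]
  Sibling for proof at L2: 602
L4: h(211,546)=(211*31+546)%997=108 [pair 0] -> [108]
  Sibling for proof at L3: 546
Root: 108
Proof path (sibling hashes from leaf to root): [10, 899, 602, 546]

Answer: 10 899 602 546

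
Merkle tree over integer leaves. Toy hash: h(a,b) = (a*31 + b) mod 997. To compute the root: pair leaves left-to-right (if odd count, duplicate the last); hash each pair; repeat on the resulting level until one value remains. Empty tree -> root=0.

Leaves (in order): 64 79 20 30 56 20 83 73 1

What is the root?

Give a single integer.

Answer: 27

Derivation:
L0: [64, 79, 20, 30, 56, 20, 83, 73, 1]
L1: h(64,79)=(64*31+79)%997=69 h(20,30)=(20*31+30)%997=650 h(56,20)=(56*31+20)%997=759 h(83,73)=(83*31+73)%997=652 h(1,1)=(1*31+1)%997=32 -> [69, 650, 759, 652, 32]
L2: h(69,650)=(69*31+650)%997=795 h(759,652)=(759*31+652)%997=253 h(32,32)=(32*31+32)%997=27 -> [795, 253, 27]
L3: h(795,253)=(795*31+253)%997=970 h(27,27)=(27*31+27)%997=864 -> [970, 864]
L4: h(970,864)=(970*31+864)%997=27 -> [27]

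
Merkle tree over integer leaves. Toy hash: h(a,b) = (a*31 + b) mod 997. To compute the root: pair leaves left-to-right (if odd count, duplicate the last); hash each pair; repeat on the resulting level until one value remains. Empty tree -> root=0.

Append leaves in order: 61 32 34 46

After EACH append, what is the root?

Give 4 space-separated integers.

Answer: 61 926 881 893

Derivation:
After append 61 (leaves=[61]):
  L0: [61]
  root=61
After append 32 (leaves=[61, 32]):
  L0: [61, 32]
  L1: h(61,32)=(61*31+32)%997=926 -> [926]
  root=926
After append 34 (leaves=[61, 32, 34]):
  L0: [61, 32, 34]
  L1: h(61,32)=(61*31+32)%997=926 h(34,34)=(34*31+34)%997=91 -> [926, 91]
  L2: h(926,91)=(926*31+91)%997=881 -> [881]
  root=881
After append 46 (leaves=[61, 32, 34, 46]):
  L0: [61, 32, 34, 46]
  L1: h(61,32)=(61*31+32)%997=926 h(34,46)=(34*31+46)%997=103 -> [926, 103]
  L2: h(926,103)=(926*31+103)%997=893 -> [893]
  root=893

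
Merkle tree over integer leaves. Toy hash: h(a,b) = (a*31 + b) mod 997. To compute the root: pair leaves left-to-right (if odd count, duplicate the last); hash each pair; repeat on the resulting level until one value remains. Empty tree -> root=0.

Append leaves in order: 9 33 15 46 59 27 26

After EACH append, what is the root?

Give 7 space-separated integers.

After append 9 (leaves=[9]):
  L0: [9]
  root=9
After append 33 (leaves=[9, 33]):
  L0: [9, 33]
  L1: h(9,33)=(9*31+33)%997=312 -> [312]
  root=312
After append 15 (leaves=[9, 33, 15]):
  L0: [9, 33, 15]
  L1: h(9,33)=(9*31+33)%997=312 h(15,15)=(15*31+15)%997=480 -> [312, 480]
  L2: h(312,480)=(312*31+480)%997=182 -> [182]
  root=182
After append 46 (leaves=[9, 33, 15, 46]):
  L0: [9, 33, 15, 46]
  L1: h(9,33)=(9*31+33)%997=312 h(15,46)=(15*31+46)%997=511 -> [312, 511]
  L2: h(312,511)=(312*31+511)%997=213 -> [213]
  root=213
After append 59 (leaves=[9, 33, 15, 46, 59]):
  L0: [9, 33, 15, 46, 59]
  L1: h(9,33)=(9*31+33)%997=312 h(15,46)=(15*31+46)%997=511 h(59,59)=(59*31+59)%997=891 -> [312, 511, 891]
  L2: h(312,511)=(312*31+511)%997=213 h(891,891)=(891*31+891)%997=596 -> [213, 596]
  L3: h(213,596)=(213*31+596)%997=220 -> [220]
  root=220
After append 27 (leaves=[9, 33, 15, 46, 59, 27]):
  L0: [9, 33, 15, 46, 59, 27]
  L1: h(9,33)=(9*31+33)%997=312 h(15,46)=(15*31+46)%997=511 h(59,27)=(59*31+27)%997=859 -> [312, 511, 859]
  L2: h(312,511)=(312*31+511)%997=213 h(859,859)=(859*31+859)%997=569 -> [213, 569]
  L3: h(213,569)=(213*31+569)%997=193 -> [193]
  root=193
After append 26 (leaves=[9, 33, 15, 46, 59, 27, 26]):
  L0: [9, 33, 15, 46, 59, 27, 26]
  L1: h(9,33)=(9*31+33)%997=312 h(15,46)=(15*31+46)%997=511 h(59,27)=(59*31+27)%997=859 h(26,26)=(26*31+26)%997=832 -> [312, 511, 859, 832]
  L2: h(312,511)=(312*31+511)%997=213 h(859,832)=(859*31+832)%997=542 -> [213, 542]
  L3: h(213,542)=(213*31+542)%997=166 -> [166]
  root=166

Answer: 9 312 182 213 220 193 166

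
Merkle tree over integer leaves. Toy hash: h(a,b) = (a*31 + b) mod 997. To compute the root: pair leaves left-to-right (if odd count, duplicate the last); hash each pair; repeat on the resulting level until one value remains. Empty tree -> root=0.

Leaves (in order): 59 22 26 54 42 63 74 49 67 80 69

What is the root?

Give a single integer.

L0: [59, 22, 26, 54, 42, 63, 74, 49, 67, 80, 69]
L1: h(59,22)=(59*31+22)%997=854 h(26,54)=(26*31+54)%997=860 h(42,63)=(42*31+63)%997=368 h(74,49)=(74*31+49)%997=349 h(67,80)=(67*31+80)%997=163 h(69,69)=(69*31+69)%997=214 -> [854, 860, 368, 349, 163, 214]
L2: h(854,860)=(854*31+860)%997=415 h(368,349)=(368*31+349)%997=790 h(163,214)=(163*31+214)%997=282 -> [415, 790, 282]
L3: h(415,790)=(415*31+790)%997=694 h(282,282)=(282*31+282)%997=51 -> [694, 51]
L4: h(694,51)=(694*31+51)%997=628 -> [628]

Answer: 628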